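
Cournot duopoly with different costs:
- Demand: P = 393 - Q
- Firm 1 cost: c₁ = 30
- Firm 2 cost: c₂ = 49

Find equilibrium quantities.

q₁* = 127.33, q₂* = 108.33

Work:
Reaction: q₁ = (393 - 30 - q₂)/2
Reaction: q₂ = (393 - 49 - q₁)/2
Solve simultaneously:
q₁* = (393 - 2×30 + 49)/3 = 127.33
q₂* = (393 - 2×49 + 30)/3 = 108.33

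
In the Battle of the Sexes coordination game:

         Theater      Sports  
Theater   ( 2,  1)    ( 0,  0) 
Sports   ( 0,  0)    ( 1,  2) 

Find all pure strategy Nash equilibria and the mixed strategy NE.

Pure NE: (Theater, Theater) and (Sports, Sports); Mixed NE: p = 0.6667, q = 0.3333

Work:
Check pure NE:
(Theater, Theater): (2, 1) - no unilateral deviation beneficial
(Sports, Sports): (1, 2) - no unilateral deviation beneficial
Mixed NE: P1 plays Theater with p = 0.6667, P2 plays Theater with q = 0.3333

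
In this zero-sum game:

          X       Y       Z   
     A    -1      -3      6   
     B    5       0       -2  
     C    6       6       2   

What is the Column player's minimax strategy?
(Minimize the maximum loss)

Column should play X or Y or Z (all achieve the minimum), value = 6

Work:
Column player minimizes Row's maximum payoff:
Column X: max payoff to Row = 6
Column Y: max payoff to Row = 6
Column Z: max payoff to Row = 6
Minimum is 6, achieved by columns X, Y, Z (tied).
Each of X or Y or Z is a minimax strategy.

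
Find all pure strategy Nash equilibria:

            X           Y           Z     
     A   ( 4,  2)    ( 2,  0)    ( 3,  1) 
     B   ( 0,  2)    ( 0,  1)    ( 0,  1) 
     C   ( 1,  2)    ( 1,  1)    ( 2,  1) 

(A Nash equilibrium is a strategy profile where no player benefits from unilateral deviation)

Nash equilibrium: (A, X)

Work:
Best responses:
  P1 vs X: payoffs [4, 0, 1] → best response A (payoff 4)
  P1 vs Y: payoffs [2, 0, 1] → best response A (payoff 2)
  P1 vs Z: payoffs [3, 0, 2] → best response A (payoff 3)
  P2 vs A: payoffs [2, 0, 1] → best response X (payoff 2)
  P2 vs B: payoffs [2, 1, 1] → best response X (payoff 2)
  P2 vs C: payoffs [2, 1, 1] → best response X (payoff 2)
Mutual best responses: (A,X) → Nash equilibria.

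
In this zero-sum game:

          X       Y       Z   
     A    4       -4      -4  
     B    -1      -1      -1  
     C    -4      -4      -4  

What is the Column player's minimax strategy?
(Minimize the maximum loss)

Column should play Y or Z (all achieve the minimum), value = -1

Work:
Column player minimizes Row's maximum payoff:
Column X: max payoff to Row = 4
Column Y: max payoff to Row = -1
Column Z: max payoff to Row = -1
Minimum is -1, achieved by columns Y, Z (tied).
Each of Y or Z is a minimax strategy.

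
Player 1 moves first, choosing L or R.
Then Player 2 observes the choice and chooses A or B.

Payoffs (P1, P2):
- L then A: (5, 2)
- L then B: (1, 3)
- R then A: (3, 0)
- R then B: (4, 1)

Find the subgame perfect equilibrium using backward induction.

P1 plays R, P2 plays B after L and B after R; Payoff (4, 1)

Work:
Backward induction:
After L: P2 chooses B → P1 gets 1
After R: P2 chooses B → P1 gets 4
P1 chooses R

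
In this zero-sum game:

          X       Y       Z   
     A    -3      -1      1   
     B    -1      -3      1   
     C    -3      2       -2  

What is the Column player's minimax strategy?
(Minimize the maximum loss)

Column should play X, value = -1

Work:
Column player minimizes Row's maximum payoff:
Column X: max payoff to Row = -1
Column Y: max payoff to Row = 2
Column Z: max payoff to Row = 1
Minimum is -1, achieved by column X.
Minimax strategy: X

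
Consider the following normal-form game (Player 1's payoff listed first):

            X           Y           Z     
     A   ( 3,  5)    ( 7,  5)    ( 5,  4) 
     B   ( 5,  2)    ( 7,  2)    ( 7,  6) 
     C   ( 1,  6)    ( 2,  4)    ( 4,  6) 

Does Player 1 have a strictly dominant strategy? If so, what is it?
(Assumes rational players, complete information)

No strictly dominant strategy exists for Player 1

Work:
A strategy strictly dominates another if it gives a strictly higher payoff against every opponent action. Compare each pair of P1's strategies column-by-column:
  A vs B: [3 vs 5, 7 vs 7, 5 vs 7] → A does not strictly dominate B (column X: 3 ≤ 5)
  A vs C: [3 vs 1, 7 vs 2, 5 vs 4] → A strictly dominates C
  B vs A: [5 vs 3, 7 vs 7, 7 vs 5] → B does not strictly dominate A (column Y: 7 ≤ 7)
  B vs C: [5 vs 1, 7 vs 2, 7 vs 4] → B strictly dominates C
  C vs A: [1 vs 3, 2 vs 7, 4 vs 5] → C does not strictly dominate A (column X: 1 ≤ 3)
  C vs B: [1 vs 5, 2 vs 7, 4 vs 7] → C does not strictly dominate B (column X: 1 ≤ 5)
No single strategy strictly dominates all others → no strictly dominant strategy.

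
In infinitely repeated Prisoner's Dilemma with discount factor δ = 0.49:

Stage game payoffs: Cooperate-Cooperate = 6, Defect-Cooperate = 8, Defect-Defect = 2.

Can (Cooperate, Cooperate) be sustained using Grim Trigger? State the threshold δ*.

δ* = 0.3333; since δ = 0.49 ≥ 0.3333, cooperation can be sustained

Work:
For Grim Trigger:
Cooperate forever: 6/(1-δ)
Defect then punished: 8 + 2·δ/(1-δ)
Need: 6/(1-δ) ≥ 8 + 2·δ/(1-δ)
Solving: δ ≥ (T-R)/(T-P) = (8-6)/(8-2) = 0.3333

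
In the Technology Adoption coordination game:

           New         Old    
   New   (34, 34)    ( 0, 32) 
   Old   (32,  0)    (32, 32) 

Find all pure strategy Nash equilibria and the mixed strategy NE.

Pure NE: (New, New) and (Old, Old); Mixed NE: p = 0.9412, q = 0.9412

Work:
Check pure NE:
(New, New): (34, 34) - no unilateral deviation beneficial
(Old, Old): (32, 32) - no unilateral deviation beneficial
Mixed NE: P1 plays New with p = 0.9412, P2 plays New with q = 0.9412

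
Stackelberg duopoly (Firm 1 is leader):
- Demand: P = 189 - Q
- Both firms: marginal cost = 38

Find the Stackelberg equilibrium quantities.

q₁* (leader) = 75.5, q₂* (follower) = 37.75

Work:
Follower's reaction: q₂ = (a - c - q₁)/2
Leader substitutes: π₁ = q₁·(a - q₁ - (a-c-q₁)/2 - c)
FOC: q₁* = (189 - 38)/2 = 75.50
Then: q₂* = (189 - 38 - 75.5)/2 = 37.75
Leader has first-mover advantage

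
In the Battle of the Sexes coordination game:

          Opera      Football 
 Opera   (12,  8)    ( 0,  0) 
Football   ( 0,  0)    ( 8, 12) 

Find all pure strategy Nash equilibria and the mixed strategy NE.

Pure NE: (Opera, Opera) and (Football, Football); Mixed NE: p = 0.6, q = 0.4

Work:
Check pure NE:
(Opera, Opera): (12, 8) - no unilateral deviation beneficial
(Football, Football): (8, 12) - no unilateral deviation beneficial
Mixed NE: P1 plays Opera with p = 0.6, P2 plays Opera with q = 0.4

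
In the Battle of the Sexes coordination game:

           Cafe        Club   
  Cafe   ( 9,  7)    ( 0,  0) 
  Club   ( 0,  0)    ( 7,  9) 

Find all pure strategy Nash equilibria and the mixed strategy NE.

Pure NE: (Cafe, Cafe) and (Club, Club); Mixed NE: p = 0.5625, q = 0.4375

Work:
Check pure NE:
(Cafe, Cafe): (9, 7) - no unilateral deviation beneficial
(Club, Club): (7, 9) - no unilateral deviation beneficial
Mixed NE: P1 plays Cafe with p = 0.5625, P2 plays Cafe with q = 0.4375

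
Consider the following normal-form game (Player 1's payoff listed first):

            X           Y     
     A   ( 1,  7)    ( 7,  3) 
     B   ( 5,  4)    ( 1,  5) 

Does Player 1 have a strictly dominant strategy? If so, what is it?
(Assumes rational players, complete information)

No strictly dominant strategy exists for Player 1

Work:
A strategy strictly dominates another if it gives a strictly higher payoff against every opponent action. Compare each pair of P1's strategies column-by-column:
  A vs B: [1 vs 5, 7 vs 1] → A does not strictly dominate B (column X: 1 ≤ 5)
  B vs A: [5 vs 1, 1 vs 7] → B does not strictly dominate A (column Y: 1 ≤ 7)
No single strategy strictly dominates all others → no strictly dominant strategy.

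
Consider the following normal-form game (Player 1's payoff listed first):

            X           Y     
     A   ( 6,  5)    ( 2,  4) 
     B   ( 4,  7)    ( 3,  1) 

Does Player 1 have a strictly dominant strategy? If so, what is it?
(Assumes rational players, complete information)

No strictly dominant strategy exists for Player 1

Work:
A strategy strictly dominates another if it gives a strictly higher payoff against every opponent action. Compare each pair of P1's strategies column-by-column:
  A vs B: [6 vs 4, 2 vs 3] → A does not strictly dominate B (column Y: 2 ≤ 3)
  B vs A: [4 vs 6, 3 vs 2] → B does not strictly dominate A (column X: 4 ≤ 6)
No single strategy strictly dominates all others → no strictly dominant strategy.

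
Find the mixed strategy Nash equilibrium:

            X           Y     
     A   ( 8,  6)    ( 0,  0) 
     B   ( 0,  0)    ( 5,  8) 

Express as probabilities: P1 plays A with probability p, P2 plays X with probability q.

p = 0.5714, q = 0.3846

Work:
Find probabilities that make opponent indifferent:
P2 chooses q to make P1 indifferent between A and B
P1 chooses p to make P2 indifferent between X and Y
Mixed NE: P1 plays (A: 0.5714, B: 0.4286), P2 plays (X: 0.3846, Y: 0.6154)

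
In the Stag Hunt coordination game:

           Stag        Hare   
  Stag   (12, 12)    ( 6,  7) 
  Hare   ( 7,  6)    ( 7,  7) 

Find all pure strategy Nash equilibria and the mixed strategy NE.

Pure NE: (Stag, Stag) and (Hare, Hare); Mixed NE: p = 0.1667, q = 0.1667

Work:
Check pure NE:
(Stag, Stag): (12, 12) - no unilateral deviation beneficial
(Hare, Hare): (7, 7) - no unilateral deviation beneficial
Mixed NE: P1 plays Stag with p = 0.1667, P2 plays Stag with q = 0.1667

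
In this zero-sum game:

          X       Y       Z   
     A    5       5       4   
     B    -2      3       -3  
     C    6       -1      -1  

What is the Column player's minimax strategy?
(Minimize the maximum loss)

Column should play Z, value = 4

Work:
Column player minimizes Row's maximum payoff:
Column X: max payoff to Row = 6
Column Y: max payoff to Row = 5
Column Z: max payoff to Row = 4
Minimum is 4, achieved by column Z.
Minimax strategy: Z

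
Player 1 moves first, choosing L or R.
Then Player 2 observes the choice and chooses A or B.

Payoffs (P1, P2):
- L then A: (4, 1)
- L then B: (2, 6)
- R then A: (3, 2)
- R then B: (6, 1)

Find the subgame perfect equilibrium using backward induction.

P1 plays R, P2 plays B after L and A after R; Payoff (3, 2)

Work:
Backward induction:
After L: P2 chooses B → P1 gets 2
After R: P2 chooses A → P1 gets 3
P1 chooses R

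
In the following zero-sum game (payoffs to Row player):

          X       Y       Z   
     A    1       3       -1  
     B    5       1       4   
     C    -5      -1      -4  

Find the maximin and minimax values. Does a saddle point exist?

Maximin = 1, Minimax = 3, Saddle: False

Work:
Row minimums: [-1, 1, -5] → maximin = 1
Column maximums: [5, 3, 4] → minimax = 3
No saddle point (maximin ≠ minimax). Mixed strategy needed.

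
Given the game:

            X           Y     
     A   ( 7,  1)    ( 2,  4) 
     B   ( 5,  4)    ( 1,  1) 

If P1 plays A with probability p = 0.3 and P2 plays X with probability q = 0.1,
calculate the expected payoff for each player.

E[P1] = 1.73, E[P2] = 2.02

Work:
E[P1] = p·q·π₁(A,X) + p·(1-q)·π₁(A,Y) + (1-p)·q·π₁(B,X) + (1-p)·(1-q)·π₁(B,Y)
= 0.3·0.1·7 + 0.3·0.9·2 + 0.7·0.1·5 + 0.7·0.9·1
= 1.73

E[P2] = 2.02 (similar calculation)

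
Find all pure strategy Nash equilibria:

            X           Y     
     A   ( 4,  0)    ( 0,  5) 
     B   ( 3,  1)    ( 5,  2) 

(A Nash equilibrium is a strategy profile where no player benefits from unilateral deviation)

Nash equilibrium: (B, Y)

Work:
Best responses:
  P1 vs X: payoffs [4, 3] → best response A (payoff 4)
  P1 vs Y: payoffs [0, 5] → best response B (payoff 5)
  P2 vs A: payoffs [0, 5] → best response Y (payoff 5)
  P2 vs B: payoffs [1, 2] → best response Y (payoff 2)
Mutual best responses: (B,Y) → Nash equilibria.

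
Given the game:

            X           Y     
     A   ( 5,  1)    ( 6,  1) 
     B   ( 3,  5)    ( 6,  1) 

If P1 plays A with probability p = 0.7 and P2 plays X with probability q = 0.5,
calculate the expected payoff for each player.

E[P1] = 5.2, E[P2] = 1.6

Work:
E[P1] = p·q·π₁(A,X) + p·(1-q)·π₁(A,Y) + (1-p)·q·π₁(B,X) + (1-p)·(1-q)·π₁(B,Y)
= 0.7·0.5·5 + 0.7·0.5·6 + 0.3·0.5·3 + 0.3·0.5·6
= 5.2

E[P2] = 1.6 (similar calculation)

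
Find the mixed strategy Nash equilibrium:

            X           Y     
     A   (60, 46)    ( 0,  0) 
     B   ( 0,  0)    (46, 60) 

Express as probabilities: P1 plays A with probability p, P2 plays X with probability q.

p = 0.566, q = 0.434

Work:
Find probabilities that make opponent indifferent:
P2 chooses q to make P1 indifferent between A and B
P1 chooses p to make P2 indifferent between X and Y
Mixed NE: P1 plays (A: 0.566, B: 0.434), P2 plays (X: 0.434, Y: 0.566)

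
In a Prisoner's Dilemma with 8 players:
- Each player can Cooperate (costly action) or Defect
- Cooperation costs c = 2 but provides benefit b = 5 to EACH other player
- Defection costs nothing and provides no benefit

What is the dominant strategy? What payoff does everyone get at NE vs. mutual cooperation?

Dominant: Defect; NE payoff = 0; Coop payoff = 33

Work:
Defect dominates (saves cost c = 2, benefit to others is external)
NE: All defect → everyone gets 0
If all cooperate: each receives (7)×5 - 2 = 33
Social dilemma: 33 > 0 but NE gives 0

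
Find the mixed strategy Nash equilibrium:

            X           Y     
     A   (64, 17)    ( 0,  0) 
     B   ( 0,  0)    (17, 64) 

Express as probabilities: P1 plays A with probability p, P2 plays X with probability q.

p = 0.7901, q = 0.2099

Work:
Find probabilities that make opponent indifferent:
P2 chooses q to make P1 indifferent between A and B
P1 chooses p to make P2 indifferent between X and Y
Mixed NE: P1 plays (A: 0.7901, B: 0.2099), P2 plays (X: 0.2099, Y: 0.7901)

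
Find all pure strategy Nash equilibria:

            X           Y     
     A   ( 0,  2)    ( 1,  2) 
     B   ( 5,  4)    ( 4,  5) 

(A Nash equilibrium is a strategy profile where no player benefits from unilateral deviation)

Nash equilibrium: (B, Y)

Work:
Best responses:
  P1 vs X: payoffs [0, 5] → best response B (payoff 5)
  P1 vs Y: payoffs [1, 4] → best response B (payoff 4)
  P2 vs A: payoffs [2, 2] → best response X/Y (payoff 2)
  P2 vs B: payoffs [4, 5] → best response Y (payoff 5)
Mutual best responses: (B,Y) → Nash equilibria.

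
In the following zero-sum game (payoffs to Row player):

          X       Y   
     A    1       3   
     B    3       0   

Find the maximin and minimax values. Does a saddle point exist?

Maximin = 1, Minimax = 3, Saddle: False

Work:
Row minimums: [1, 0] → maximin = 1
Column maximums: [3, 3] → minimax = 3
No saddle point (maximin ≠ minimax). Mixed strategy needed.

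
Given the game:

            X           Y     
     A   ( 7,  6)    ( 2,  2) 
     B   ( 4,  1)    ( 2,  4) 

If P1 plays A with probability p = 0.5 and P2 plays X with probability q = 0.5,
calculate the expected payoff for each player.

E[P1] = 3.75, E[P2] = 3.25

Work:
E[P1] = p·q·π₁(A,X) + p·(1-q)·π₁(A,Y) + (1-p)·q·π₁(B,X) + (1-p)·(1-q)·π₁(B,Y)
= 0.5·0.5·7 + 0.5·0.5·2 + 0.5·0.5·4 + 0.5·0.5·2
= 3.75

E[P2] = 3.25 (similar calculation)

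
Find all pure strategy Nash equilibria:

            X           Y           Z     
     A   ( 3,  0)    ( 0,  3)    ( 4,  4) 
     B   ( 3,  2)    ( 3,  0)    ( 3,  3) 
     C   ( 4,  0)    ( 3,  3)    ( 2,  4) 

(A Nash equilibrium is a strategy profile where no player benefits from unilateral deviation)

Nash equilibrium: (A, Z)

Work:
Best responses:
  P1 vs X: payoffs [3, 3, 4] → best response C (payoff 4)
  P1 vs Y: payoffs [0, 3, 3] → best response B/C (payoff 3)
  P1 vs Z: payoffs [4, 3, 2] → best response A (payoff 4)
  P2 vs A: payoffs [0, 3, 4] → best response Z (payoff 4)
  P2 vs B: payoffs [2, 0, 3] → best response Z (payoff 3)
  P2 vs C: payoffs [0, 3, 4] → best response Z (payoff 4)
Mutual best responses: (A,Z) → Nash equilibria.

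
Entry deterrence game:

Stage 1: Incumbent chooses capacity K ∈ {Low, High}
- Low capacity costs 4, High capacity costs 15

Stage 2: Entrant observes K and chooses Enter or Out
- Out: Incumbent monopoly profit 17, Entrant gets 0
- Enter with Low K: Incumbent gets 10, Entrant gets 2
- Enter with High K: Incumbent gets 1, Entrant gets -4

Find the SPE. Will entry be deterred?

SPE: (Low, Enter|Low, Out|High); Entry not deterred. Incumbent net profit = 6, Entrant gets 2

Work:
After Low K: Entrant enters (2 > 0)
After High K: Entrant stays out (-4 < 0)
Incumbent: Low → 10−4=6, High → 17−15=2
Incumbent chooses Low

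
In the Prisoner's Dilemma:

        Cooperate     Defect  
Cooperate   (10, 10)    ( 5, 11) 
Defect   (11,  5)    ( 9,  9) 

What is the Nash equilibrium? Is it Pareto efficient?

(Defect, Defect) is NE; not Pareto efficient

Work:
Defect dominates Cooperate for both players:
If P2 cooperates: Defect (11) > Cooperate (10)
If P2 defects: Defect (9) > Cooperate (5)
NE: (Defect, Defect) with payoff (9, 9)
But (Cooperate, Cooperate) = (10, 10) Pareto dominates (9, 9)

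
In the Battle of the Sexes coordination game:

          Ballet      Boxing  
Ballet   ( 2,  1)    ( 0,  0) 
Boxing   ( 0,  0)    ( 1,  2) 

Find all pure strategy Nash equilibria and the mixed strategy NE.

Pure NE: (Ballet, Ballet) and (Boxing, Boxing); Mixed NE: p = 0.6667, q = 0.3333

Work:
Check pure NE:
(Ballet, Ballet): (2, 1) - no unilateral deviation beneficial
(Boxing, Boxing): (1, 2) - no unilateral deviation beneficial
Mixed NE: P1 plays Ballet with p = 0.6667, P2 plays Ballet with q = 0.3333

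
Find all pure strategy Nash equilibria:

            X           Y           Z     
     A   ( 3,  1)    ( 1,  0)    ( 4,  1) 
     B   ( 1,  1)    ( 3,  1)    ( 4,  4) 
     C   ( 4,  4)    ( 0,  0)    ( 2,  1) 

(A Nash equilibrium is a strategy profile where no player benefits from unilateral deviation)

Nash equilibrium: (A, Z), (B, Z), (C, X)

Work:
Best responses:
  P1 vs X: payoffs [3, 1, 4] → best response C (payoff 4)
  P1 vs Y: payoffs [1, 3, 0] → best response B (payoff 3)
  P1 vs Z: payoffs [4, 4, 2] → best response A/B (payoff 4)
  P2 vs A: payoffs [1, 0, 1] → best response X/Z (payoff 1)
  P2 vs B: payoffs [1, 1, 4] → best response Z (payoff 4)
  P2 vs C: payoffs [4, 0, 1] → best response X (payoff 4)
Mutual best responses: (A,Z), (B,Z), (C,X) → Nash equilibria.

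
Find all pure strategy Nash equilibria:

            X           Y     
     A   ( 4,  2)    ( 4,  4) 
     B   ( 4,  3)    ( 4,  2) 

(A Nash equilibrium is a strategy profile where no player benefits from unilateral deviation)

Nash equilibrium: (A, Y), (B, X)

Work:
Best responses:
  P1 vs X: payoffs [4, 4] → best response A/B (payoff 4)
  P1 vs Y: payoffs [4, 4] → best response A/B (payoff 4)
  P2 vs A: payoffs [2, 4] → best response Y (payoff 4)
  P2 vs B: payoffs [3, 2] → best response X (payoff 3)
Mutual best responses: (A,Y), (B,X) → Nash equilibria.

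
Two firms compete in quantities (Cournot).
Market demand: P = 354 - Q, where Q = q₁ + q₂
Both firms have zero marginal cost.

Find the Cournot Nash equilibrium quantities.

q₁* = q₂* = 118.0; P* = 118.0

Work:
Profit: π_i = P·q_i = (a - q_i - q_j)·q_i
FOC: ∂π_i/∂q_i = a - 2q_i - q_j = 0
Reaction function: q_i = (354 - q_j)/2
Symmetry: q* = 354/3 = 118.0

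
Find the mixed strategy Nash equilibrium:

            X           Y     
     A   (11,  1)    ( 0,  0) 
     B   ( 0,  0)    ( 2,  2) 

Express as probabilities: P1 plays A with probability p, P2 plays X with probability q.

p = 0.6667, q = 0.1538

Work:
Find probabilities that make opponent indifferent:
P2 chooses q to make P1 indifferent between A and B
P1 chooses p to make P2 indifferent between X and Y
Mixed NE: P1 plays (A: 0.6667, B: 0.3333), P2 plays (X: 0.1538, Y: 0.8462)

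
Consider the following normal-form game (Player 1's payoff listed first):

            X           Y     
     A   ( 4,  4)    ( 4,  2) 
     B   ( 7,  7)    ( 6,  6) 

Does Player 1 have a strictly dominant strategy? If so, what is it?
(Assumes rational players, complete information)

Yes, Player 1's strictly dominant strategy is B

Work:
A strategy strictly dominates another if it gives a strictly higher payoff against every opponent action. Compare each pair of P1's strategies column-by-column:
  A vs B: [4 vs 7, 4 vs 6] → A does not strictly dominate B (column X: 4 ≤ 7)
  B vs A: [7 vs 4, 6 vs 4] → B strictly dominates A
B strictly dominates every other strategy → strictly dominant.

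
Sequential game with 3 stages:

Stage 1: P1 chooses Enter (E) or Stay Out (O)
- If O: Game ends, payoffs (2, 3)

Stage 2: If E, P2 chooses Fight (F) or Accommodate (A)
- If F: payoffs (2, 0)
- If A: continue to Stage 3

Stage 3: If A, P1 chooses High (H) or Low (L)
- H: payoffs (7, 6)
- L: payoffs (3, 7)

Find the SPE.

SPE: (E, A, H); Outcome (7, 6)

Work:
Stage 3: P1 chooses H (7 vs 3)
Stage 2: P2: F->0, A->6 (anticipating H). Choose A
Stage 1: P1: O->2, E->7 (anticipating A, H). Choose E
SPE path: E -> A -> H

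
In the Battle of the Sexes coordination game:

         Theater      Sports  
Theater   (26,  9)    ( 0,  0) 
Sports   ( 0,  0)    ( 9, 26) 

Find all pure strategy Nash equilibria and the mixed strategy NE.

Pure NE: (Theater, Theater) and (Sports, Sports); Mixed NE: p = 0.7429, q = 0.2571

Work:
Check pure NE:
(Theater, Theater): (26, 9) - no unilateral deviation beneficial
(Sports, Sports): (9, 26) - no unilateral deviation beneficial
Mixed NE: P1 plays Theater with p = 0.7429, P2 plays Theater with q = 0.2571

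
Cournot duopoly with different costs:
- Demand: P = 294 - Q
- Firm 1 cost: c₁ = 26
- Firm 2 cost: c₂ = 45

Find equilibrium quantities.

q₁* = 95.67, q₂* = 76.67

Work:
Reaction: q₁ = (294 - 26 - q₂)/2
Reaction: q₂ = (294 - 45 - q₁)/2
Solve simultaneously:
q₁* = (294 - 2×26 + 45)/3 = 95.67
q₂* = (294 - 2×45 + 26)/3 = 76.67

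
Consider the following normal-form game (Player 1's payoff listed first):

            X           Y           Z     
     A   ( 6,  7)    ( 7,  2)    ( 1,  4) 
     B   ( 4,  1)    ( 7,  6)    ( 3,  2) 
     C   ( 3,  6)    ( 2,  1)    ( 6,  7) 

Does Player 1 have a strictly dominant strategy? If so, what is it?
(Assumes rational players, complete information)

No strictly dominant strategy exists for Player 1

Work:
A strategy strictly dominates another if it gives a strictly higher payoff against every opponent action. Compare each pair of P1's strategies column-by-column:
  A vs B: [6 vs 4, 7 vs 7, 1 vs 3] → A does not strictly dominate B (column Y: 7 ≤ 7)
  A vs C: [6 vs 3, 7 vs 2, 1 vs 6] → A does not strictly dominate C (column Z: 1 ≤ 6)
  B vs A: [4 vs 6, 7 vs 7, 3 vs 1] → B does not strictly dominate A (column X: 4 ≤ 6)
  B vs C: [4 vs 3, 7 vs 2, 3 vs 6] → B does not strictly dominate C (column Z: 3 ≤ 6)
  C vs A: [3 vs 6, 2 vs 7, 6 vs 1] → C does not strictly dominate A (column X: 3 ≤ 6)
  C vs B: [3 vs 4, 2 vs 7, 6 vs 3] → C does not strictly dominate B (column X: 3 ≤ 4)
No single strategy strictly dominates all others → no strictly dominant strategy.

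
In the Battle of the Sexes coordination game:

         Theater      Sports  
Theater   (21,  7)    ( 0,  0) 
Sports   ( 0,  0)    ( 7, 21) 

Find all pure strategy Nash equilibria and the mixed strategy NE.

Pure NE: (Theater, Theater) and (Sports, Sports); Mixed NE: p = 0.75, q = 0.25

Work:
Check pure NE:
(Theater, Theater): (21, 7) - no unilateral deviation beneficial
(Sports, Sports): (7, 21) - no unilateral deviation beneficial
Mixed NE: P1 plays Theater with p = 0.75, P2 plays Theater with q = 0.25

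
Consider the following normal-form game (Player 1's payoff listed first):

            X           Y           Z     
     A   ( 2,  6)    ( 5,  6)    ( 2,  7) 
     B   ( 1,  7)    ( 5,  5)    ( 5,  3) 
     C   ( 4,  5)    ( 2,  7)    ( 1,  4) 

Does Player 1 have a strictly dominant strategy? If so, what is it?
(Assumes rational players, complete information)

No strictly dominant strategy exists for Player 1

Work:
A strategy strictly dominates another if it gives a strictly higher payoff against every opponent action. Compare each pair of P1's strategies column-by-column:
  A vs B: [2 vs 1, 5 vs 5, 2 vs 5] → A does not strictly dominate B (column Y: 5 ≤ 5)
  A vs C: [2 vs 4, 5 vs 2, 2 vs 1] → A does not strictly dominate C (column X: 2 ≤ 4)
  B vs A: [1 vs 2, 5 vs 5, 5 vs 2] → B does not strictly dominate A (column X: 1 ≤ 2)
  B vs C: [1 vs 4, 5 vs 2, 5 vs 1] → B does not strictly dominate C (column X: 1 ≤ 4)
  C vs A: [4 vs 2, 2 vs 5, 1 vs 2] → C does not strictly dominate A (column Y: 2 ≤ 5)
  C vs B: [4 vs 1, 2 vs 5, 1 vs 5] → C does not strictly dominate B (column Y: 2 ≤ 5)
No single strategy strictly dominates all others → no strictly dominant strategy.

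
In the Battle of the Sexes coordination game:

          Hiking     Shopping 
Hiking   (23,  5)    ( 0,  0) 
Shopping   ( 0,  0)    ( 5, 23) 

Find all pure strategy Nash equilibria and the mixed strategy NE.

Pure NE: (Hiking, Hiking) and (Shopping, Shopping); Mixed NE: p = 0.8214, q = 0.1786

Work:
Check pure NE:
(Hiking, Hiking): (23, 5) - no unilateral deviation beneficial
(Shopping, Shopping): (5, 23) - no unilateral deviation beneficial
Mixed NE: P1 plays Hiking with p = 0.8214, P2 plays Hiking with q = 0.1786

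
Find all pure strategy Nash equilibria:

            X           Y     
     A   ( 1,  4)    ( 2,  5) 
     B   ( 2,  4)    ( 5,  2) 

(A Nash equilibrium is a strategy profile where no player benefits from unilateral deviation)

Nash equilibrium: (B, X)

Work:
Best responses:
  P1 vs X: payoffs [1, 2] → best response B (payoff 2)
  P1 vs Y: payoffs [2, 5] → best response B (payoff 5)
  P2 vs A: payoffs [4, 5] → best response Y (payoff 5)
  P2 vs B: payoffs [4, 2] → best response X (payoff 4)
Mutual best responses: (B,X) → Nash equilibria.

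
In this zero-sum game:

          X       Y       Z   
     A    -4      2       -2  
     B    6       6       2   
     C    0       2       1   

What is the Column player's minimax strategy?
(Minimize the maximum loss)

Column should play Z, value = 2

Work:
Column player minimizes Row's maximum payoff:
Column X: max payoff to Row = 6
Column Y: max payoff to Row = 6
Column Z: max payoff to Row = 2
Minimum is 2, achieved by column Z.
Minimax strategy: Z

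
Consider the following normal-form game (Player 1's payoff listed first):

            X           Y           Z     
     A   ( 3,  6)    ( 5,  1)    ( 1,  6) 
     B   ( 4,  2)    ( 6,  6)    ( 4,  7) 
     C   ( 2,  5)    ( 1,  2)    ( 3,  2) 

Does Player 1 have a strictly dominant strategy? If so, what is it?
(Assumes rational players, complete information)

Yes, Player 1's strictly dominant strategy is B

Work:
A strategy strictly dominates another if it gives a strictly higher payoff against every opponent action. Compare each pair of P1's strategies column-by-column:
  A vs B: [3 vs 4, 5 vs 6, 1 vs 4] → A does not strictly dominate B (column X: 3 ≤ 4)
  A vs C: [3 vs 2, 5 vs 1, 1 vs 3] → A does not strictly dominate C (column Z: 1 ≤ 3)
  B vs A: [4 vs 3, 6 vs 5, 4 vs 1] → B strictly dominates A
  B vs C: [4 vs 2, 6 vs 1, 4 vs 3] → B strictly dominates C
  C vs A: [2 vs 3, 1 vs 5, 3 vs 1] → C does not strictly dominate A (column X: 2 ≤ 3)
  C vs B: [2 vs 4, 1 vs 6, 3 vs 4] → C does not strictly dominate B (column X: 2 ≤ 4)
B strictly dominates every other strategy → strictly dominant.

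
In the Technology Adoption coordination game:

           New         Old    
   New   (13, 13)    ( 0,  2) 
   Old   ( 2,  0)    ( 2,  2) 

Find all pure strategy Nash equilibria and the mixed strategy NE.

Pure NE: (New, New) and (Old, Old); Mixed NE: p = 0.1538, q = 0.1538

Work:
Check pure NE:
(New, New): (13, 13) - no unilateral deviation beneficial
(Old, Old): (2, 2) - no unilateral deviation beneficial
Mixed NE: P1 plays New with p = 0.1538, P2 plays New with q = 0.1538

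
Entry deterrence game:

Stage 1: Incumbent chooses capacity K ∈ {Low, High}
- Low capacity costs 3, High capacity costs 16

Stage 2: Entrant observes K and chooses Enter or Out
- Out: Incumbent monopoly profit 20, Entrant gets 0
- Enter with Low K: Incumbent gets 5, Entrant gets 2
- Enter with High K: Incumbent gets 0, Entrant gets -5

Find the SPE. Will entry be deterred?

SPE: (High, Enter|Low, Out|High); Entry deterred. Incumbent net profit = 4

Work:
After Low K: Entrant enters (2 > 0)
After High K: Entrant stays out (-5 < 0)
Incumbent: Low → 5−3=2, High → 20−16=4
Incumbent chooses High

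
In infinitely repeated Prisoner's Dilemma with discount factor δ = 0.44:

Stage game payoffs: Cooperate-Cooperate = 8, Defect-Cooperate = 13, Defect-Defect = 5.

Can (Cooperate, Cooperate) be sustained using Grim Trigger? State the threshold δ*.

δ* = 0.625; since δ = 0.44 < 0.625, cooperation cannot be sustained

Work:
For Grim Trigger:
Cooperate forever: 8/(1-δ)
Defect then punished: 13 + 5·δ/(1-δ)
Need: 8/(1-δ) ≥ 13 + 5·δ/(1-δ)
Solving: δ ≥ (T-R)/(T-P) = (13-8)/(13-5) = 0.625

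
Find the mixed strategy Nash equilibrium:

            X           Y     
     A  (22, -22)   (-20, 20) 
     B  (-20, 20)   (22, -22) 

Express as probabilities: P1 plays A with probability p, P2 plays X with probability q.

p = 0.5, q = 0.5

Work:
Find probabilities that make opponent indifferent:
P2 chooses q to make P1 indifferent between A and B
P1 chooses p to make P2 indifferent between X and Y
Mixed NE: P1 plays (A: 0.5, B: 0.5), P2 plays (X: 0.5, Y: 0.5)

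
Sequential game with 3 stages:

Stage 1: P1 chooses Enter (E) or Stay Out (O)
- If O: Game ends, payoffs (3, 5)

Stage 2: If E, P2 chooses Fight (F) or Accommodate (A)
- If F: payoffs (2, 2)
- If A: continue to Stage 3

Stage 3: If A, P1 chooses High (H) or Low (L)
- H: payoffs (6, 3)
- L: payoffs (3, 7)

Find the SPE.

SPE: (E, A, H); Outcome (6, 3)

Work:
Stage 3: P1 chooses H (6 vs 3)
Stage 2: P2: F->2, A->3 (anticipating H). Choose A
Stage 1: P1: O->3, E->6 (anticipating A, H). Choose E
SPE path: E -> A -> H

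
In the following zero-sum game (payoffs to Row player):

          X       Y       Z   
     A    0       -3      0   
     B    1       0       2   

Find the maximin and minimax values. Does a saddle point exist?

Maximin = 0, Minimax = 0, Saddle: True

Work:
Row minimums: [-3, 0] → maximin = 0
Column maximums: [1, 0, 2] → minimax = 0
Saddle point exists! Game value = 0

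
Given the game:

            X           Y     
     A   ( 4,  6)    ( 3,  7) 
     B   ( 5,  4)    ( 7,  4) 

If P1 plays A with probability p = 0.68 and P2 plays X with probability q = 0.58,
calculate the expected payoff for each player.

E[P1] = 4.3032, E[P2] = 5.6456

Work:
E[P1] = p·q·π₁(A,X) + p·(1-q)·π₁(A,Y) + (1-p)·q·π₁(B,X) + (1-p)·(1-q)·π₁(B,Y)
= 0.68·0.58·4 + 0.68·0.42·3 + 0.32·0.58·5 + 0.32·0.42·7
= 4.3032

E[P2] = 5.6456 (similar calculation)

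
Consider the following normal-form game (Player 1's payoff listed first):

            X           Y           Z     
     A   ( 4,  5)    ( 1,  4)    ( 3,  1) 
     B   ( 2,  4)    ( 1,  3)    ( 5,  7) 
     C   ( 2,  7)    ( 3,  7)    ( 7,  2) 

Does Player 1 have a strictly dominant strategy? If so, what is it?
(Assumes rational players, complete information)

No strictly dominant strategy exists for Player 1

Work:
A strategy strictly dominates another if it gives a strictly higher payoff against every opponent action. Compare each pair of P1's strategies column-by-column:
  A vs B: [4 vs 2, 1 vs 1, 3 vs 5] → A does not strictly dominate B (column Y: 1 ≤ 1)
  A vs C: [4 vs 2, 1 vs 3, 3 vs 7] → A does not strictly dominate C (column Y: 1 ≤ 3)
  B vs A: [2 vs 4, 1 vs 1, 5 vs 3] → B does not strictly dominate A (column X: 2 ≤ 4)
  B vs C: [2 vs 2, 1 vs 3, 5 vs 7] → B does not strictly dominate C (column X: 2 ≤ 2)
  C vs A: [2 vs 4, 3 vs 1, 7 vs 3] → C does not strictly dominate A (column X: 2 ≤ 4)
  C vs B: [2 vs 2, 3 vs 1, 7 vs 5] → C does not strictly dominate B (column X: 2 ≤ 2)
No single strategy strictly dominates all others → no strictly dominant strategy.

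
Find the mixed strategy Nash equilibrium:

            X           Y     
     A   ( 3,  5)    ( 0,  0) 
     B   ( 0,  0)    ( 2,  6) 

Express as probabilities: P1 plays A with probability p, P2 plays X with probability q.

p = 0.5455, q = 0.4

Work:
Find probabilities that make opponent indifferent:
P2 chooses q to make P1 indifferent between A and B
P1 chooses p to make P2 indifferent between X and Y
Mixed NE: P1 plays (A: 0.5455, B: 0.4545), P2 plays (X: 0.4, Y: 0.6)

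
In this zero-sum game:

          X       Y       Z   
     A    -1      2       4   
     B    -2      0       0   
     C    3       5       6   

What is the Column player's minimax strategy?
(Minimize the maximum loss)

Column should play X, value = 3

Work:
Column player minimizes Row's maximum payoff:
Column X: max payoff to Row = 3
Column Y: max payoff to Row = 5
Column Z: max payoff to Row = 6
Minimum is 3, achieved by column X.
Minimax strategy: X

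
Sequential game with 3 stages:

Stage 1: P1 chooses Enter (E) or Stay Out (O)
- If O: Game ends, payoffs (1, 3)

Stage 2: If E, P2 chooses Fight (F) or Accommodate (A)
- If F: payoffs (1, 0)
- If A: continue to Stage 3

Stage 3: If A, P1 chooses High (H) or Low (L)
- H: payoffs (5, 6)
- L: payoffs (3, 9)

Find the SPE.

SPE: (E, A, H); Outcome (5, 6)

Work:
Stage 3: P1 chooses H (5 vs 3)
Stage 2: P2: F->0, A->6 (anticipating H). Choose A
Stage 1: P1: O->1, E->5 (anticipating A, H). Choose E
SPE path: E -> A -> H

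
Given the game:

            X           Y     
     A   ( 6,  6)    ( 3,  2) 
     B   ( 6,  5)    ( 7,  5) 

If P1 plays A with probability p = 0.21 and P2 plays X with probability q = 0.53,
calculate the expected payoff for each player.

E[P1] = 6.0752, E[P2] = 4.8152

Work:
E[P1] = p·q·π₁(A,X) + p·(1-q)·π₁(A,Y) + (1-p)·q·π₁(B,X) + (1-p)·(1-q)·π₁(B,Y)
= 0.21·0.53·6 + 0.21·0.47·3 + 0.79·0.53·6 + 0.79·0.47·7
= 6.0752

E[P2] = 4.8152 (similar calculation)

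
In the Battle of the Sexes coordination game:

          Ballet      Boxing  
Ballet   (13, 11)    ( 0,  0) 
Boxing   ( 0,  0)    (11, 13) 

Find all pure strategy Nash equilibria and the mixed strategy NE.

Pure NE: (Ballet, Ballet) and (Boxing, Boxing); Mixed NE: p = 0.5417, q = 0.4583

Work:
Check pure NE:
(Ballet, Ballet): (13, 11) - no unilateral deviation beneficial
(Boxing, Boxing): (11, 13) - no unilateral deviation beneficial
Mixed NE: P1 plays Ballet with p = 0.5417, P2 plays Ballet with q = 0.4583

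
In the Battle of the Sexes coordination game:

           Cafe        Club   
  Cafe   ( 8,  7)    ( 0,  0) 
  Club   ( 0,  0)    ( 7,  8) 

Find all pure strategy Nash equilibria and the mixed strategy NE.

Pure NE: (Cafe, Cafe) and (Club, Club); Mixed NE: p = 0.5333, q = 0.4667

Work:
Check pure NE:
(Cafe, Cafe): (8, 7) - no unilateral deviation beneficial
(Club, Club): (7, 8) - no unilateral deviation beneficial
Mixed NE: P1 plays Cafe with p = 0.5333, P2 plays Cafe with q = 0.4667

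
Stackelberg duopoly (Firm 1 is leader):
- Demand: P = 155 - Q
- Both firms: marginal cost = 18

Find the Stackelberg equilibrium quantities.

q₁* (leader) = 68.5, q₂* (follower) = 34.25

Work:
Follower's reaction: q₂ = (a - c - q₁)/2
Leader substitutes: π₁ = q₁·(a - q₁ - (a-c-q₁)/2 - c)
FOC: q₁* = (155 - 18)/2 = 68.50
Then: q₂* = (155 - 18 - 68.5)/2 = 34.25
Leader has first-mover advantage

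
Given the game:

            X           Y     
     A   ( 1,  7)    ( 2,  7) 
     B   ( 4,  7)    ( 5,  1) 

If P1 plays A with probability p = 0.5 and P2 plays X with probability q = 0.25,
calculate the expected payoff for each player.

E[P1] = 3.25, E[P2] = 4.75

Work:
E[P1] = p·q·π₁(A,X) + p·(1-q)·π₁(A,Y) + (1-p)·q·π₁(B,X) + (1-p)·(1-q)·π₁(B,Y)
= 0.5·0.25·1 + 0.5·0.75·2 + 0.5·0.25·4 + 0.5·0.75·5
= 3.25

E[P2] = 4.75 (similar calculation)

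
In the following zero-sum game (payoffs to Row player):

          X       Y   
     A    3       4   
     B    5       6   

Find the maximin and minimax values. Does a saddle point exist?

Maximin = 5, Minimax = 5, Saddle: True

Work:
Row minimums: [3, 5] → maximin = 5
Column maximums: [5, 6] → minimax = 5
Saddle point exists! Game value = 5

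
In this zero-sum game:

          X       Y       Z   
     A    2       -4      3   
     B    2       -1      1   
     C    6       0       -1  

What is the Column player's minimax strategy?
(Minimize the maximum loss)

Column should play Y, value = 0

Work:
Column player minimizes Row's maximum payoff:
Column X: max payoff to Row = 6
Column Y: max payoff to Row = 0
Column Z: max payoff to Row = 3
Minimum is 0, achieved by column Y.
Minimax strategy: Y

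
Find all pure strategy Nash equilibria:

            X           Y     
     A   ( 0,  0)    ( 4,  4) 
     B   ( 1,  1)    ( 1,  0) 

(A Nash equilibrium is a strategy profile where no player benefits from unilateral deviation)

Nash equilibrium: (A, Y), (B, X)

Work:
Best responses:
  P1 vs X: payoffs [0, 1] → best response B (payoff 1)
  P1 vs Y: payoffs [4, 1] → best response A (payoff 4)
  P2 vs A: payoffs [0, 4] → best response Y (payoff 4)
  P2 vs B: payoffs [1, 0] → best response X (payoff 1)
Mutual best responses: (A,Y), (B,X) → Nash equilibria.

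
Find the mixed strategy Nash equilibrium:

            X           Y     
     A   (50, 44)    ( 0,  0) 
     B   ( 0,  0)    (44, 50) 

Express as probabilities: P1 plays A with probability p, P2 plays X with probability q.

p = 0.5319, q = 0.4681

Work:
Find probabilities that make opponent indifferent:
P2 chooses q to make P1 indifferent between A and B
P1 chooses p to make P2 indifferent between X and Y
Mixed NE: P1 plays (A: 0.5319, B: 0.4681), P2 plays (X: 0.4681, Y: 0.5319)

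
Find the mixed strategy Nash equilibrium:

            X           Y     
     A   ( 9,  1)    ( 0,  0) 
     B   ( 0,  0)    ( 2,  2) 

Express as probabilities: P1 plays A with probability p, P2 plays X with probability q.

p = 0.6667, q = 0.1818

Work:
Find probabilities that make opponent indifferent:
P2 chooses q to make P1 indifferent between A and B
P1 chooses p to make P2 indifferent between X and Y
Mixed NE: P1 plays (A: 0.6667, B: 0.3333), P2 plays (X: 0.1818, Y: 0.8182)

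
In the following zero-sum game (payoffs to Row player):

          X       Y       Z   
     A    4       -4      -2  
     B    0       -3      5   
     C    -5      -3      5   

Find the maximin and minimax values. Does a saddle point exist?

Maximin = -3, Minimax = -3, Saddle: True

Work:
Row minimums: [-4, -3, -5] → maximin = -3
Column maximums: [4, -3, 5] → minimax = -3
Saddle point exists! Game value = -3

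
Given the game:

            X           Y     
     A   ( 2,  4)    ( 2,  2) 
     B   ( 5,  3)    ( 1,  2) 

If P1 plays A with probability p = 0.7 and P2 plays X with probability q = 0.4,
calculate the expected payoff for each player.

E[P1] = 2.18, E[P2] = 2.68

Work:
E[P1] = p·q·π₁(A,X) + p·(1-q)·π₁(A,Y) + (1-p)·q·π₁(B,X) + (1-p)·(1-q)·π₁(B,Y)
= 0.7·0.4·2 + 0.7·0.6·2 + 0.3·0.4·5 + 0.3·0.6·1
= 2.18

E[P2] = 2.68 (similar calculation)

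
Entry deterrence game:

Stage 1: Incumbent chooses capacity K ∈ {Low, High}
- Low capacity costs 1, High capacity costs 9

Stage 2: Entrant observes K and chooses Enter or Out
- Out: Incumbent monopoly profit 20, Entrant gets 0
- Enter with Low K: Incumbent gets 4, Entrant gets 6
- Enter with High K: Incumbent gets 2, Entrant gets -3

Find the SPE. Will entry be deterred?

SPE: (High, Enter|Low, Out|High); Entry deterred. Incumbent net profit = 11

Work:
After Low K: Entrant enters (6 > 0)
After High K: Entrant stays out (-3 < 0)
Incumbent: Low → 4−1=3, High → 20−9=11
Incumbent chooses High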